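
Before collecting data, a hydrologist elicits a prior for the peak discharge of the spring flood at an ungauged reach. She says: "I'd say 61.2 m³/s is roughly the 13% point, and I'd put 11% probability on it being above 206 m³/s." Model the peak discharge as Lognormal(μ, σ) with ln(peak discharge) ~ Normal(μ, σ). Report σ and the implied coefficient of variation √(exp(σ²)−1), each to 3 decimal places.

σ ≈ 0.516, CV ≈ 0.552

If T ~ Lognormal(μ,σ) then ln T ~ Normal(μ,σ), so the p-quantile of ln T is μ + z_p·σ.
ln(61.2) = 4.114 and ln(206) = 5.328; z_{0.13} = -1.126, z_{0.89} = 1.227.
σ = (5.328 − 4.114)/(1.227 − (-1.126)) = 0.516.
μ = 4.114 − (-1.126)·0.516 = 4.695.
CV = √(exp(σ²)−1) = √(exp(0.2661)−1) = 0.552.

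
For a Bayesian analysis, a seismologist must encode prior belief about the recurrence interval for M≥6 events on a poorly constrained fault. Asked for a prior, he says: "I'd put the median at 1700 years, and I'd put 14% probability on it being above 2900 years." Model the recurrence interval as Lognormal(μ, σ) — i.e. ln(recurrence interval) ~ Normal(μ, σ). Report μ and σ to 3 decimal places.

If T ~ Lognormal(μ,σ) then ln T ~ Normal(μ,σ), so the p-quantile of ln T is μ + z_p·σ.
ln(1700) = 7.438 and ln(2900) = 7.972; z_{0.5} = 0, z_{0.86} = 1.08.
σ = (7.972 − 7.438)/(1.08 − (0)) = 0.494.
μ = 7.438 − (0)·0.494 = 7.438.

μ ≈ 7.438, σ ≈ 0.494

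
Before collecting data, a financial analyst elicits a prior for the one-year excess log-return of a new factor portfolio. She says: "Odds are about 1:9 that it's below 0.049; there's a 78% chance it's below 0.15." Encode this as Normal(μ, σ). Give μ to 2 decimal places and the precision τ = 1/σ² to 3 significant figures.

μ = 0.11, τ = 413

For Normal(μ,σ), the p-quantile is μ + z_p·σ. Here z_{0.1} = -1.282, z_{0.78} = 0.7722.
So 0.049 = μ − 1.282σ and 0.15 = μ + 0.7722σ.
Subtracting: σ = (0.15 − 0.049)/(0.7722 − (-1.282)) = 0.05.
Then μ = 0.049 − (-1.282)·0.05 = 0.11.
Precision τ = 1/σ² = 1/0.04918² = 413.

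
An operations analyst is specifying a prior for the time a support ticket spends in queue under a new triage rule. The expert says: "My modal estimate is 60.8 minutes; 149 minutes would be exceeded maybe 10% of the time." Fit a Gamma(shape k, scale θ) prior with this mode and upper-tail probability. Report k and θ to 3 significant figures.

Gamma(k,θ) with k>1 has mode (k−1)θ, so θ = 60.8/(k−1).
Need P(X < 149) = 0.9 with θ tied to k this way. Start at k = 2, θ = 60.8: P(X<149) ≈ 0.702.
Too low — raise k to concentrate. Iterating converges to k ≈ 3.39.
Then θ = 60.8/(3.39−1) ≈ 25.4.

k ≈ 3.39, θ ≈ 25.4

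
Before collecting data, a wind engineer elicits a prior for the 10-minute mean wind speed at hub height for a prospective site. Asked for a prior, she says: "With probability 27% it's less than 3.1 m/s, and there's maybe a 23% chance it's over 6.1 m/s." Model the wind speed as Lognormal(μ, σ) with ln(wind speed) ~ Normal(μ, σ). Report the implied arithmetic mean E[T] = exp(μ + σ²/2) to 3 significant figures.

E[T] ≈ 4.78 m/s

If T ~ Lognormal(μ,σ) then ln T ~ Normal(μ,σ), so the p-quantile of ln T is μ + z_p·σ.
ln(3.1) = 1.131 and ln(6.1) = 1.808; z_{0.27} = -0.6128, z_{0.77} = 0.7388.
σ = (1.808 − 1.131)/(0.7388 − (-0.6128)) = 0.501.
μ = 1.131 − (-0.6128)·0.501 = 1.438.
E[T] = exp(μ + σ²/2) = exp(1.438 + 0.1254) = 4.78 m/s.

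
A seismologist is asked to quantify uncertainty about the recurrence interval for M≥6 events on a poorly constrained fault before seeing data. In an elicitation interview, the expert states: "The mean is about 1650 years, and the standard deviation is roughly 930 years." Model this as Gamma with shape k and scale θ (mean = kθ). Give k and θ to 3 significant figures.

k ≈ 3.15, θ ≈ 524

For Gamma(k, scale θ): mean = kθ, variance = kθ², so CV = 1/√k.
CV = SD/mean = 930/1650 = 0.5636, hence k = 1/CV² = 3.15.
Then θ = mean/k = 1650/3.15 = 524.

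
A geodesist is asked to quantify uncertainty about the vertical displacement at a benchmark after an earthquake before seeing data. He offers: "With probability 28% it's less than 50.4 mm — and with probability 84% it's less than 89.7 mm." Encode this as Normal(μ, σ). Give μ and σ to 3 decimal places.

For Normal(μ,σ), the p-quantile is μ + z_p·σ. Here z_{0.28} = -0.5828, z_{0.84} = 0.9945.
So 50.4 = μ − 0.5828σ and 89.7 = μ + 0.9945σ.
Subtracting: σ = (89.7 − 50.4)/(0.9945 − (-0.5828)) = 24.916.
Then μ = 50.4 − (-0.5828)·24.916 = 64.922.

μ = 64.922, σ = 24.916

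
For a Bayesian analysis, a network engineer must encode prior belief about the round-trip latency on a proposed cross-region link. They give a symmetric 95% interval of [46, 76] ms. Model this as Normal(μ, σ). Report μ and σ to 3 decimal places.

μ = 61.000, σ = 7.653

A symmetric 95% interval runs μ ± z·σ with z = 1.96.
Half-width = 15, so σ = 15/1.96 = 7.653.
μ is the interval midpoint, 61.000.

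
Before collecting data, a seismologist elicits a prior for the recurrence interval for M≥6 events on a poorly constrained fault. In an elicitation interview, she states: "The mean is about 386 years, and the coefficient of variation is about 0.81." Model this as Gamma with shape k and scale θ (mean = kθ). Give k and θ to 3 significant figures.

For Gamma(k, scale θ): mean = kθ, variance = kθ², so CV = 1/√k.
CV = 0.81, hence k = 1/CV² = 1.52.
Then θ = mean/k = 386/1.52 = 253.

k ≈ 1.52, θ ≈ 253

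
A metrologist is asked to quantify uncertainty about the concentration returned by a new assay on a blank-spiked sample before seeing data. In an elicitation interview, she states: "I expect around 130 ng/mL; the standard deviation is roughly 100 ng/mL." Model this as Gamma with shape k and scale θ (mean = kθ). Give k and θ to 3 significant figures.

k ≈ 1.69, θ ≈ 76.9

For Gamma(k, scale θ): mean = kθ, variance = kθ², so CV = 1/√k.
CV = SD/mean = 100/130 = 0.7692, hence k = 1/CV² = 1.69.
Then θ = mean/k = 130/1.69 = 76.9.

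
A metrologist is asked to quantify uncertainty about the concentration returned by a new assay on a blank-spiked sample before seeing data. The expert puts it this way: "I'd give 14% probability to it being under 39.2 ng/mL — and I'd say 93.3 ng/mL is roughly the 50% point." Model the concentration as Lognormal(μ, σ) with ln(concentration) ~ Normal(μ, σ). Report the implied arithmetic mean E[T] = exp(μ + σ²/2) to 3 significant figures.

E[T] ≈ 129 ng/mL

If T ~ Lognormal(μ,σ) then ln T ~ Normal(μ,σ), so the p-quantile of ln T is μ + z_p·σ.
ln(39.2) = 3.669 and ln(93.3) = 4.536; z_{0.14} = -1.08, z_{0.5} = 0.
σ = (4.536 − 3.669)/(0 − (-1.08)) = 0.803.
μ = 3.669 − (-1.08)·0.803 = 4.536.
E[T] = exp(μ + σ²/2) = exp(4.536 + 0.3221) = 129 ng/mL.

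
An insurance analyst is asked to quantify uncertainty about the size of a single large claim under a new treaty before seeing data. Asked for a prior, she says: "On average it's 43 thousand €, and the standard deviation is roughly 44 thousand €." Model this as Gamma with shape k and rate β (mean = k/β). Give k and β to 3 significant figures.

For Gamma(k, rate β): mean = k/β, variance = k/β², so CV = 1/√k.
CV = SD/mean = 44/43 = 1.023, hence k = 1/CV² = 0.955.
Then β = k/mean = 0.955/43 = 0.0222.

k ≈ 0.955, β ≈ 0.0222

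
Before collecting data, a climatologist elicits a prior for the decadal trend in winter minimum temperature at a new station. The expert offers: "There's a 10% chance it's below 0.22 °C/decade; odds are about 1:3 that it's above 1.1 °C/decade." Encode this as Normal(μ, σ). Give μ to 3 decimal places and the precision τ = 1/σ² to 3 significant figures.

The p-quantile of Normal(μ,σ) is μ + z_p·σ, with z_{0.1} = -1.282 and z_{0.75} = 0.6745.
Eliminate σ: μ = (z₂·x₁ − z₁·x₂)/(z₂ − z₁) = (0.6745·0.22 − (-1.282)·1.1)/1.956 = 0.797.
Then σ = (x₂ − x₁)/(z₂ − z₁) = (1.1 − 0.22)/1.956 = 0.450.
Precision τ = 1/σ² = 1/0.4499² = 4.94.

μ = 0.797, τ = 4.94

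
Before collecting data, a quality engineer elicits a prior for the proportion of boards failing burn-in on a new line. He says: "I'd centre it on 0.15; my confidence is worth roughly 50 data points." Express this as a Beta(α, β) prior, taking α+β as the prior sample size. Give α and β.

Under the effective-sample-size interpretation, Beta(α, β) has prior mean α/(α+β) and prior sample size α+β.
So α+β = 50 and α/(α+β) = 0.15, giving α = 0.15·50 = 7.5 and β = 50 − 7.5 = 42.5.

α = 7.5, β = 42.5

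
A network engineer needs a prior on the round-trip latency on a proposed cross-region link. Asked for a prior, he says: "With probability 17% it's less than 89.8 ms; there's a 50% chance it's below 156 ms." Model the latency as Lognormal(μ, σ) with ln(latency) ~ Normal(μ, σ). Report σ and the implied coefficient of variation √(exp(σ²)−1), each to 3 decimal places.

If T ~ Lognormal(μ,σ) then ln T ~ Normal(μ,σ), so the p-quantile of ln T is μ + z_p·σ.
ln(89.8) = 4.498 and ln(156) = 5.05; z_{0.17} = -0.9542, z_{0.5} = 0.
σ = (5.05 − 4.498)/(0 − (-0.9542)) = 0.579.
μ = 4.498 − (-0.9542)·0.579 = 5.050.
CV = √(exp(σ²)−1) = √(exp(0.3350)−1) = 0.631.

σ ≈ 0.579, CV ≈ 0.631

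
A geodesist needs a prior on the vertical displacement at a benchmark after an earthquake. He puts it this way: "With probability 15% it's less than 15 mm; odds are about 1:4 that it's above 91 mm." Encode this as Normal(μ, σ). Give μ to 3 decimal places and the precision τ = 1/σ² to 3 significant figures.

μ = 56.942, τ = 0.000611

The p-quantile of Normal(μ,σ) is μ + z_p·σ, with z_{0.15} = -1.036 and z_{0.8} = 0.8416.
Eliminate σ: μ = (z₂·x₁ − z₁·x₂)/(z₂ − z₁) = (0.8416·15 − (-1.036)·91)/1.878 = 56.942.
Then σ = (x₂ − x₁)/(z₂ − z₁) = (91 − 15)/1.878 = 40.467.
Precision τ = 1/σ² = 1/40.47² = 0.000611.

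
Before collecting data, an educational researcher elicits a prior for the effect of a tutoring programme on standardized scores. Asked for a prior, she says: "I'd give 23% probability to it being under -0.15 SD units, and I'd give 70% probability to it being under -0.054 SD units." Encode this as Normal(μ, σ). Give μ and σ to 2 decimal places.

For Normal(μ,σ), the p-quantile is μ + z_p·σ. Here z_{0.23} = -0.7388, z_{0.7} = 0.5244.
So -0.15 = μ − 0.7388σ and -0.054 = μ + 0.5244σ.
Subtracting: σ = (-0.054 − -0.15)/(0.5244 − (-0.7388)) = 0.08.
Then μ = -0.15 − (-0.7388)·0.08 = -0.09.

μ = -0.09, σ = 0.08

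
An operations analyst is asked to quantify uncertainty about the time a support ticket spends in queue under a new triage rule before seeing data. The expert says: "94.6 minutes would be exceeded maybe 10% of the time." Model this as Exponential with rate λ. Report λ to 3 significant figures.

λ ≈ 0.0243

P(T > 94.6) = e^(−λ·94.6) = 0.1, so λ = −ln(0.1)/94.6 = 0.0243.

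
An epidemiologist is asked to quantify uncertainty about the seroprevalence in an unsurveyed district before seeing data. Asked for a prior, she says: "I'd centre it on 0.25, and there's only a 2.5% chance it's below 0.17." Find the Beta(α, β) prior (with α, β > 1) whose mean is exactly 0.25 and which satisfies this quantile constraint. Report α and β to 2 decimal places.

With mean 0.25 fixed, write α = 0.25s, β = 0.75s where s = α+β.
Need P(θ < 0.17) = 0.025 under Beta(0.25s, 0.75s). Normal approximation: (q−m)/√(m(1−m)/s) ≈ z_{0.025} = -1.96, so s ≈ 0.25·0.75·(-1.96)²/(0.17−0.25)² = 112.5.
At s = 112.5: P(θ<0.17) ≈ 0.018. Adjusting to match 0.025 gives s ≈ 98.48.
So α = 0.25·98.48 ≈ 24.62, β = 0.75·98.48 ≈ 73.86.

α ≈ 24.62, β ≈ 73.86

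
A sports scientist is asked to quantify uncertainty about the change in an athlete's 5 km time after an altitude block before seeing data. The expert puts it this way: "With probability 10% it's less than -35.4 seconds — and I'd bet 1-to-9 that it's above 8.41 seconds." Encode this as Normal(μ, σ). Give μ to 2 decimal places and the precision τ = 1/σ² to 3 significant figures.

μ = -13.49, τ = 0.00342

The p-quantile of Normal(μ,σ) is μ + z_p·σ, with z_{0.1} = -1.282 and z_{0.9} = 1.282.
Eliminate σ: μ = (z₂·x₁ − z₁·x₂)/(z₂ − z₁) = (1.282·-35.4 − (-1.282)·8.41)/2.563 = -13.49.
Then σ = (x₂ − x₁)/(z₂ − z₁) = (8.41 − -35.4)/2.563 = 17.09.
Precision τ = 1/σ² = 1/17.09² = 0.00342.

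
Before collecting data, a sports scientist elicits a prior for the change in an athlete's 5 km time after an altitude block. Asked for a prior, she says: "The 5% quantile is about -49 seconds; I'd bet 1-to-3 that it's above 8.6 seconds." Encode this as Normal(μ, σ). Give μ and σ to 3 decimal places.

The p-quantile of Normal(μ,σ) is μ + z_p·σ, with z_{0.05} = -1.645 and z_{0.75} = 0.6745.
Eliminate σ: μ = (z₂·x₁ − z₁·x₂)/(z₂ − z₁) = (0.6745·-49 − (-1.645)·8.6)/2.319 = -8.151.
Then σ = (x₂ − x₁)/(z₂ − z₁) = (8.6 − -49)/2.319 = 24.835.

μ = -8.151, σ = 24.835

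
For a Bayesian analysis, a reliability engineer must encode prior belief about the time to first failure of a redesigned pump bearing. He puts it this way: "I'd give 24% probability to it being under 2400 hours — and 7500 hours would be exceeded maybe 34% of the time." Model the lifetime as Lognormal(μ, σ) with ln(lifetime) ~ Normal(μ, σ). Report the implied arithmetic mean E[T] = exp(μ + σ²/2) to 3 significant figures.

If T ~ Lognormal(μ,σ) then ln T ~ Normal(μ,σ), so the p-quantile of ln T is μ + z_p·σ.
ln(2400) = 7.783 and ln(7500) = 8.923; z_{0.24} = -0.7063, z_{0.66} = 0.4125.
σ = (8.923 − 7.783)/(0.4125 − (-0.7063)) = 1.018.
μ = 7.783 − (-0.7063)·1.018 = 8.503.
E[T] = exp(μ + σ²/2) = exp(8.503 + 0.5186) = 8280 hours.

E[T] ≈ 8280 hours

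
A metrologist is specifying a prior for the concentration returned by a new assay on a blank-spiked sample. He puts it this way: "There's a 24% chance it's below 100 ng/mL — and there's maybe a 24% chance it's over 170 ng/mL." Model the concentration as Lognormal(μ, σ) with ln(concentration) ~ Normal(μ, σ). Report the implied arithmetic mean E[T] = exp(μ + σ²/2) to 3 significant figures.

E[T] ≈ 140 ng/mL

If T ~ Lognormal(μ,σ) then ln T ~ Normal(μ,σ), so the p-quantile of ln T is μ + z_p·σ.
ln(100) = 4.605 and ln(170) = 5.136; z_{0.24} = -0.7063, z_{0.76} = 0.7063.
σ = (5.136 − 4.605)/(0.7063 − (-0.7063)) = 0.376.
μ = 4.605 − (-0.7063)·0.376 = 4.870.
E[T] = exp(μ + σ²/2) = exp(4.870 + 0.0706) = 140 ng/mL.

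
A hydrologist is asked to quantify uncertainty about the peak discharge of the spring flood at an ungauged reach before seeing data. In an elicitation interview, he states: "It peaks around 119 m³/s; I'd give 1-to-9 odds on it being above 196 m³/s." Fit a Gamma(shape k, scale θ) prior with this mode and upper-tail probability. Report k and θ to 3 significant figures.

Gamma(k,θ) with k>1 has mode (k−1)θ, so θ = 119/(k−1).
Need P(X < 196) = 0.9 with θ tied to k this way. Start at k = 2, θ = 119: P(X<196) ≈ 0.490.
Too low — raise k to concentrate. Iterating converges to k ≈ 8.57.
Then θ = 119/(8.57−1) ≈ 15.7.

k ≈ 8.57, θ ≈ 15.7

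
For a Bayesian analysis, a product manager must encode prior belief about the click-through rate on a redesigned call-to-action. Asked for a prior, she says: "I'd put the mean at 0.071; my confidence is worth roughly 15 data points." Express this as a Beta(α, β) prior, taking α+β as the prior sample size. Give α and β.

α = 1.065, β = 13.935

Under the effective-sample-size interpretation, Beta(α, β) has prior mean α/(α+β) and prior sample size α+β.
So α+β = 15 and α/(α+β) = 0.071, giving α = 0.071·15 = 1.065 and β = 15 − 1.065 = 13.935.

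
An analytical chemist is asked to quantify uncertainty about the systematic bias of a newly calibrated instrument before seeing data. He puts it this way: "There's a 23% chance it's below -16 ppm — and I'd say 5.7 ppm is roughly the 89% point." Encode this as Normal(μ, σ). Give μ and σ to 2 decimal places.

μ = -7.84, σ = 11.04

The p-quantile of Normal(μ,σ) is μ + z_p·σ, with z_{0.23} = -0.7388 and z_{0.89} = 1.227.
Eliminate σ: μ = (z₂·x₁ − z₁·x₂)/(z₂ − z₁) = (1.227·-16 − (-0.7388)·5.7)/1.965 = -7.84.
Then σ = (x₂ − x₁)/(z₂ − z₁) = (5.7 − -16)/1.965 = 11.04.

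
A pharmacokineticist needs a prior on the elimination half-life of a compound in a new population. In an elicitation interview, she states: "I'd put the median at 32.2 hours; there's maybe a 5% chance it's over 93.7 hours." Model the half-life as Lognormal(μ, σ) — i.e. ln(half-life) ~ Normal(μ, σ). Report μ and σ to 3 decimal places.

If T ~ Lognormal(μ,σ) then ln T ~ Normal(μ,σ), so the p-quantile of ln T is μ + z_p·σ.
ln(32.2) = 3.472 and ln(93.7) = 4.54; z_{0.5} = 0, z_{0.95} = 1.645.
σ = (4.54 − 3.472)/(1.645 − (0)) = 0.649.
μ = 3.472 − (0)·0.649 = 3.472.

μ ≈ 3.472, σ ≈ 0.649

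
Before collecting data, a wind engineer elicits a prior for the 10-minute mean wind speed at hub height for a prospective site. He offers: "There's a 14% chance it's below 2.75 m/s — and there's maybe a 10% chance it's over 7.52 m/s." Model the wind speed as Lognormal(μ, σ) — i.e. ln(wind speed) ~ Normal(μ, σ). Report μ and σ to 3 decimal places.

If T ~ Lognormal(μ,σ) then ln T ~ Normal(μ,σ), so the p-quantile of ln T is μ + z_p·σ.
ln(2.75) = 1.012 and ln(7.52) = 2.018; z_{0.14} = -1.08, z_{0.9} = 1.282.
σ = (2.018 − 1.012)/(1.282 − (-1.08)) = 0.426.
μ = 1.012 − (-1.08)·0.426 = 1.472.

μ ≈ 1.472, σ ≈ 0.426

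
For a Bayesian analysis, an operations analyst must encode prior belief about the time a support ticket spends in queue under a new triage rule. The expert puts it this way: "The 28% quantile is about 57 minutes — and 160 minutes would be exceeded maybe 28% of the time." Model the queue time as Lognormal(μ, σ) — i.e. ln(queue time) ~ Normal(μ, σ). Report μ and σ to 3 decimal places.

If T ~ Lognormal(μ,σ) then ln T ~ Normal(μ,σ), so the p-quantile of ln T is μ + z_p·σ.
ln(57) = 4.043 and ln(160) = 5.075; z_{0.28} = -0.5828, z_{0.72} = 0.5828.
σ = (5.075 − 4.043)/(0.5828 − (-0.5828)) = 0.885.
μ = 4.043 − (-0.5828)·0.885 = 4.559.

μ ≈ 4.559, σ ≈ 0.885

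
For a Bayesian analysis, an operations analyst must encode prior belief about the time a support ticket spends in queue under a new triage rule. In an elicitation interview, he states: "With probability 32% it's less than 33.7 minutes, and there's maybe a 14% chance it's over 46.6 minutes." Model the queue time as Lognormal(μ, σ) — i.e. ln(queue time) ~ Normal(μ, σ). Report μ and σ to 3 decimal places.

μ ≈ 3.615, σ ≈ 0.209

If T ~ Lognormal(μ,σ) then ln T ~ Normal(μ,σ), so the p-quantile of ln T is μ + z_p·σ.
ln(33.7) = 3.517 and ln(46.6) = 3.842; z_{0.32} = -0.4677, z_{0.86} = 1.08.
σ = (3.842 − 3.517)/(1.08 − (-0.4677)) = 0.209.
μ = 3.517 − (-0.4677)·0.209 = 3.615.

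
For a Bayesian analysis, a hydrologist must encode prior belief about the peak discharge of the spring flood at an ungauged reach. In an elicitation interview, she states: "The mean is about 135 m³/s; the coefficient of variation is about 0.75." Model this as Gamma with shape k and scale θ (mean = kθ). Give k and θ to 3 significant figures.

For Gamma(k, scale θ): mean = kθ, variance = kθ², so CV = 1/√k.
CV = 0.75, hence k = 1/CV² = 1.78.
Then θ = mean/k = 135/1.78 = 75.9.

k ≈ 1.78, θ ≈ 75.9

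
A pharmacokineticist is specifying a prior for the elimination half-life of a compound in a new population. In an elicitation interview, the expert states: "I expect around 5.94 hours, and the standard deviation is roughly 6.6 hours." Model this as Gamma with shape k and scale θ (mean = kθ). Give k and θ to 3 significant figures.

k ≈ 0.81, θ ≈ 7.33

For Gamma(k, scale θ): mean = kθ, variance = kθ², so CV = 1/√k.
CV = SD/mean = 6.6/5.94 = 1.111, hence k = 1/CV² = 0.81.
Then θ = mean/k = 5.94/0.81 = 7.33.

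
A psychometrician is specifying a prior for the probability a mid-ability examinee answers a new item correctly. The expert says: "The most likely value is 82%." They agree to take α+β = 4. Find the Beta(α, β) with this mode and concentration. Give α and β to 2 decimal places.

α = 2.64, β = 1.36

For α,β > 1 the Beta mode is (α−1)/(α+β−2). With α+β = 4, the mode is (α−1)/2.
Set (α−1)/2 = 0.82 → α = 1 + 0.82·2 = 2.64.
β = 4 − α = 1.36.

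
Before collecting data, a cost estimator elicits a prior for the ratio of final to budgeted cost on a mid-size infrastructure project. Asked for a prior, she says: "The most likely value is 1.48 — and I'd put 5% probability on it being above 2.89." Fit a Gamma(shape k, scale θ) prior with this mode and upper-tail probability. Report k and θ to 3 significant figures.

Gamma(k,θ) with k>1 has mode (k−1)θ, so θ = 1.48/(k−1).
Need P(X < 2.89) = 0.95 with θ tied to k this way. Start at k = 2, θ = 1.48: P(X<2.89) ≈ 0.581.
Too low — raise k to concentrate. Iterating converges to k ≈ 7.2.
Then θ = 1.48/(7.2−1) ≈ 0.239.

k ≈ 7.2, θ ≈ 0.239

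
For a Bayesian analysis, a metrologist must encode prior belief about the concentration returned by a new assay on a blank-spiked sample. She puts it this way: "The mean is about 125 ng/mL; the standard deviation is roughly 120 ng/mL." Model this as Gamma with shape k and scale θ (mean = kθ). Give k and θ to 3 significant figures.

For Gamma(k, scale θ): mean = kθ, variance = kθ², so CV = 1/√k.
CV = SD/mean = 120/125 = 0.96, hence k = 1/CV² = 1.09.
Then θ = mean/k = 125/1.09 = 115.

k ≈ 1.09, θ ≈ 115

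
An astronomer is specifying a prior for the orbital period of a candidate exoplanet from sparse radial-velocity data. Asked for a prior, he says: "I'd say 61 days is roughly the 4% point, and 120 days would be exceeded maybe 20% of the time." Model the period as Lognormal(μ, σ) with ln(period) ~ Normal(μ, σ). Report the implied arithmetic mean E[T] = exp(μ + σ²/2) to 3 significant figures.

E[T] ≈ 99.7 days

If T ~ Lognormal(μ,σ) then ln T ~ Normal(μ,σ), so the p-quantile of ln T is μ + z_p·σ.
ln(61) = 4.111 and ln(120) = 4.787; z_{0.04} = -1.751, z_{0.8} = 0.8416.
σ = (4.787 − 4.111)/(0.8416 − (-1.751)) = 0.261.
μ = 4.111 − (-1.751)·0.261 = 4.568.
E[T] = exp(μ + σ²/2) = exp(4.568 + 0.0341) = 99.7 days.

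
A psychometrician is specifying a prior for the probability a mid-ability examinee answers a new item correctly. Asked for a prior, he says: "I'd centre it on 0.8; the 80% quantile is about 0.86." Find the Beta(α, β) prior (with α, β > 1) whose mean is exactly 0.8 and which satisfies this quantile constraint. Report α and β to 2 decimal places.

α ≈ 26.13, β ≈ 6.53

With mean 0.8 fixed, write α = 0.8s, β = 0.2s where s = α+β.
Need P(θ < 0.86) = 0.8 under Beta(0.8s, 0.2s). Normal approximation: (q−m)/√(m(1−m)/s) ≈ z_{0.8} = 0.842, so s ≈ 0.8·0.2·(0.842)²/(0.86−0.8)² = 31.5.
At s = 31.5: P(θ<0.86) ≈ 0.795. Adjusting to match 0.8 gives s ≈ 32.66.
So α = 0.8·32.66 ≈ 26.13, β = 0.2·32.66 ≈ 6.53.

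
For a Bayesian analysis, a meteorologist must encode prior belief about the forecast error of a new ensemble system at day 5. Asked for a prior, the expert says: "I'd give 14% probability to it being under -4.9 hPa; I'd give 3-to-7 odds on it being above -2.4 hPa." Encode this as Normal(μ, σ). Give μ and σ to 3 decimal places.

μ = -3.217, σ = 1.558

The p-quantile of Normal(μ,σ) is μ + z_p·σ, with z_{0.14} = -1.08 and z_{0.7} = 0.5244.
Eliminate σ: μ = (z₂·x₁ − z₁·x₂)/(z₂ − z₁) = (0.5244·-4.9 − (-1.08)·-2.4)/1.605 = -3.217.
Then σ = (x₂ − x₁)/(z₂ − z₁) = (-2.4 − -4.9)/1.605 = 1.558.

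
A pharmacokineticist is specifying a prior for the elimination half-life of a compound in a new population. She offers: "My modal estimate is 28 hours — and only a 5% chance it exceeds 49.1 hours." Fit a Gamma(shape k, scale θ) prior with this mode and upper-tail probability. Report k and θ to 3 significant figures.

k ≈ 9.84, θ ≈ 3.17

Gamma(k,θ) with k>1 has mode (k−1)θ, so θ = 28/(k−1).
Need P(X < 49.1) = 0.95 with θ tied to k this way. Start at k = 2, θ = 28: P(X<49.1) ≈ 0.523.
Too low — raise k to concentrate. Iterating converges to k ≈ 9.84.
Then θ = 28/(9.84−1) ≈ 3.17.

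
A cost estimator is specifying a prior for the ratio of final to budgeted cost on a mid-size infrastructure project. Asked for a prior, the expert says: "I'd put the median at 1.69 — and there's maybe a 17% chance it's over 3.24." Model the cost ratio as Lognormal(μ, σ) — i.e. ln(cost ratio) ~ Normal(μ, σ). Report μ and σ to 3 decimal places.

μ ≈ 0.525, σ ≈ 0.682

If T ~ Lognormal(μ,σ) then ln T ~ Normal(μ,σ), so the p-quantile of ln T is μ + z_p·σ.
ln(1.69) = 0.5247 and ln(3.24) = 1.176; z_{0.5} = 0, z_{0.83} = 0.9542.
σ = (1.176 − 0.5247)/(0.9542 − (0)) = 0.682.
μ = 0.5247 − (0)·0.682 = 0.525.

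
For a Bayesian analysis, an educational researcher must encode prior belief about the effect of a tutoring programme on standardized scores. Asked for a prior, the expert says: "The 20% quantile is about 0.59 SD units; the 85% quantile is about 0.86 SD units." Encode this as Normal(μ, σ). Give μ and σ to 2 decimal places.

μ = 0.71, σ = 0.14

The p-quantile of Normal(μ,σ) is μ + z_p·σ, with z_{0.2} = -0.8416 and z_{0.85} = 1.036.
Eliminate σ: μ = (z₂·x₁ − z₁·x₂)/(z₂ − z₁) = (1.036·0.59 − (-0.8416)·0.86)/1.878 = 0.71.
Then σ = (x₂ − x₁)/(z₂ − z₁) = (0.86 − 0.59)/1.878 = 0.14.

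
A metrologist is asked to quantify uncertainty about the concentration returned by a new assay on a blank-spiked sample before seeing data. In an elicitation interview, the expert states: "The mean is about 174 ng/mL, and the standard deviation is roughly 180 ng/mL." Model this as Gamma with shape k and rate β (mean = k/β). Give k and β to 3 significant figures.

For Gamma(k, rate β): mean = k/β, variance = k/β², so CV = 1/√k.
CV = SD/mean = 180/174 = 1.034, hence k = 1/CV² = 0.934.
Then β = k/mean = 0.934/174 = 0.00537.

k ≈ 0.934, β ≈ 0.00537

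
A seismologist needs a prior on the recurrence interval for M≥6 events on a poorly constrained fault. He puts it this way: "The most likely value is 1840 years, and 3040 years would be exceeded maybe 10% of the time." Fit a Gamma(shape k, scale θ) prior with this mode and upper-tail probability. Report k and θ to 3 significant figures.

k ≈ 8.48, θ ≈ 246

Gamma(k,θ) with k>1 has mode (k−1)θ, so θ = 1840/(k−1).
Need P(X < 3040) = 0.9 with θ tied to k this way. Start at k = 2, θ = 1840: P(X<3040) ≈ 0.492.
Too low — raise k to concentrate. Iterating converges to k ≈ 8.48.
Then θ = 1840/(8.48−1) ≈ 246.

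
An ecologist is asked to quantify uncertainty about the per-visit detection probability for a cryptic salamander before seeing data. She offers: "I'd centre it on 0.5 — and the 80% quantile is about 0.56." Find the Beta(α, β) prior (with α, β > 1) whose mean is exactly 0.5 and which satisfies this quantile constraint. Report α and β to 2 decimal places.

With mean 0.5 fixed, write α = 0.5s, β = 0.5s where s = α+β.
Need P(θ < 0.56) = 0.8 under Beta(0.5s, 0.5s). Normal approximation: (q−m)/√(m(1−m)/s) ≈ z_{0.8} = 0.842, so s ≈ 0.5·0.5·(0.842)²/(0.56−0.5)² = 49.2.
At s = 49.2: P(θ<0.56) ≈ 0.800. Adjusting to match 0.8 gives s ≈ 49.33.
So α = 0.5·49.33 ≈ 24.67, β = 0.5·49.33 ≈ 24.67.

α ≈ 24.67, β ≈ 24.67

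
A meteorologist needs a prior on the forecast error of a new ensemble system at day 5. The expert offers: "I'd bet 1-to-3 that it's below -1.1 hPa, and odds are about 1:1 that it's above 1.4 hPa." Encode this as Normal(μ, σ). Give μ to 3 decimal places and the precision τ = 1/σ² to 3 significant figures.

For Normal(μ,σ), the p-quantile is μ + z_p·σ. Here z_{0.25} = -0.6745, z_{0.5} = 0.
So -1.1 = μ − 0.6745σ and 1.4 = μ + 0σ.
Subtracting: σ = (1.4 − -1.1)/(0 − (-0.6745)) = 3.707.
Then μ = -1.1 − (-0.6745)·3.707 = 1.400.
Precision τ = 1/σ² = 1/3.707² = 0.0728.

μ = 1.400, τ = 0.0728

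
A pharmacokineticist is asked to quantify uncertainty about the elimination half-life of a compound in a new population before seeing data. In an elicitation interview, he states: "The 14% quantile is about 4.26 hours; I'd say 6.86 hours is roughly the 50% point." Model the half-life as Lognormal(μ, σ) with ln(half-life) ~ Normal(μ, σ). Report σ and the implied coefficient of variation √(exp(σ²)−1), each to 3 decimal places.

σ ≈ 0.441, CV ≈ 0.463

If T ~ Lognormal(μ,σ) then ln T ~ Normal(μ,σ), so the p-quantile of ln T is μ + z_p·σ.
ln(4.26) = 1.449 and ln(6.86) = 1.926; z_{0.14} = -1.08, z_{0.5} = 0.
σ = (1.926 − 1.449)/(0 − (-1.08)) = 0.441.
μ = 1.449 − (-1.08)·0.441 = 1.926.
CV = √(exp(σ²)−1) = √(exp(0.1945)−1) = 0.463.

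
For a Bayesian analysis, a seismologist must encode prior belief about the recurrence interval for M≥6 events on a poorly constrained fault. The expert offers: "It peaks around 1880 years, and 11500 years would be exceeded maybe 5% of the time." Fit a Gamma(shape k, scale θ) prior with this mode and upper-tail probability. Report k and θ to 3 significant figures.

k ≈ 1.69, θ ≈ 2710

Gamma(k,θ) with k>1 has mode (k−1)θ, so θ = 1880/(k−1).
Need P(X < 11500) = 0.95 with θ tied to k this way. Start at k = 2, θ = 1880: P(X<11500) ≈ 0.984.
Too high — lower k to spread out. Iterating converges to k ≈ 1.69.
Then θ = 1880/(1.69−1) ≈ 2710.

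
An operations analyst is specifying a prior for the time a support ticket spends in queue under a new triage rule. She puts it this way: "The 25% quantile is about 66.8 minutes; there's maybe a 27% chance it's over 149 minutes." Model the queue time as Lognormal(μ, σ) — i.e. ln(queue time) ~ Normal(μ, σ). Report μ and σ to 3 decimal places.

If T ~ Lognormal(μ,σ) then ln T ~ Normal(μ,σ), so the p-quantile of ln T is μ + z_p·σ.
ln(66.8) = 4.202 and ln(149) = 5.004; z_{0.25} = -0.6745, z_{0.73} = 0.6128.
σ = (5.004 − 4.202)/(0.6128 − (-0.6745)) = 0.623.
μ = 4.202 − (-0.6745)·0.623 = 4.622.

μ ≈ 4.622, σ ≈ 0.623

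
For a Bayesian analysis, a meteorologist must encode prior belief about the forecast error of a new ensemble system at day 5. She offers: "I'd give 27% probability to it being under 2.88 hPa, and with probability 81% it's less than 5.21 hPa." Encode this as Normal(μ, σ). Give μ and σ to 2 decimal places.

For Normal(μ,σ), the p-quantile is μ + z_p·σ. Here z_{0.27} = -0.6128, z_{0.81} = 0.8779.
So 2.88 = μ − 0.6128σ and 5.21 = μ + 0.8779σ.
Subtracting: σ = (5.21 − 2.88)/(0.8779 − (-0.6128)) = 1.56.
Then μ = 2.88 − (-0.6128)·1.56 = 3.84.

μ = 3.84, σ = 1.56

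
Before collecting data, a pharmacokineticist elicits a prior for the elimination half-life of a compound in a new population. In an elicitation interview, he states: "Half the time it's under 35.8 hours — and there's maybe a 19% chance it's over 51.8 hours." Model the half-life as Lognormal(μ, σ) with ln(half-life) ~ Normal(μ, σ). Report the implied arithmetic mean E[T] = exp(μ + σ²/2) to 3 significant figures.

If T ~ Lognormal(μ,σ) then ln T ~ Normal(μ,σ), so the p-quantile of ln T is μ + z_p·σ.
ln(35.8) = 3.578 and ln(51.8) = 3.947; z_{0.5} = 0, z_{0.81} = 0.8779.
σ = (3.947 − 3.578)/(0.8779 − (0)) = 0.421.
μ = 3.578 − (0)·0.421 = 3.578.
E[T] = exp(μ + σ²/2) = exp(3.578 + 0.0885) = 39.1 hours.

E[T] ≈ 39.1 hours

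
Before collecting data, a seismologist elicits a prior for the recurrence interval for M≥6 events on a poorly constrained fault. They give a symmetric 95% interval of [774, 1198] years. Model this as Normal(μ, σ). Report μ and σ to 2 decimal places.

μ = 986.00, σ = 108.17

A symmetric 95% interval runs μ ± z·σ with z = 1.96.
Half-width = 212, so σ = 212/1.96 = 108.17.
μ is the interval midpoint, 986.00.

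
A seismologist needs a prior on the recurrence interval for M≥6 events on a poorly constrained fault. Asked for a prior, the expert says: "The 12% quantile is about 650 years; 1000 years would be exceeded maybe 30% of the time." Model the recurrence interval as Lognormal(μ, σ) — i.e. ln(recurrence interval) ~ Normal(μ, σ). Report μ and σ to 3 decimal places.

μ ≈ 6.775, σ ≈ 0.253

If T ~ Lognormal(μ,σ) then ln T ~ Normal(μ,σ), so the p-quantile of ln T is μ + z_p·σ.
ln(650) = 6.477 and ln(1000) = 6.908; z_{0.12} = -1.175, z_{0.7} = 0.5244.
σ = (6.908 − 6.477)/(0.5244 − (-1.175)) = 0.253.
μ = 6.477 − (-1.175)·0.253 = 6.775.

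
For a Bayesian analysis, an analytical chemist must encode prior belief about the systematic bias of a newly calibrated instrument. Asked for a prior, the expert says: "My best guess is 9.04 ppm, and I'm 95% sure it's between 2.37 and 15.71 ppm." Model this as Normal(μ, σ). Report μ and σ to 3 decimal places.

μ = 9.040, σ = 3.403

A symmetric 95% interval runs μ ± z·σ with z = 1.96.
Half-width = 6.67, so σ = 6.67/1.96 = 3.403.
μ is the stated best guess, 9.040.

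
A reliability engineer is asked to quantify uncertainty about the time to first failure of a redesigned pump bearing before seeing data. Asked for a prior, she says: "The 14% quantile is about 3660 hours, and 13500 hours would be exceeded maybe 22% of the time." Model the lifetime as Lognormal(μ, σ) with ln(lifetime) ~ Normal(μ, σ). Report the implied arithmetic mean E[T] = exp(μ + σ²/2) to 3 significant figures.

If T ~ Lognormal(μ,σ) then ln T ~ Normal(μ,σ), so the p-quantile of ln T is μ + z_p·σ.
ln(3660) = 8.205 and ln(13500) = 9.51; z_{0.14} = -1.08, z_{0.78} = 0.7722.
σ = (9.51 − 8.205)/(0.7722 − (-1.08)) = 0.705.
μ = 8.205 − (-1.08)·0.705 = 8.966.
E[T] = exp(μ + σ²/2) = exp(8.966 + 0.2482) = 10000 hours.

E[T] ≈ 10000 hours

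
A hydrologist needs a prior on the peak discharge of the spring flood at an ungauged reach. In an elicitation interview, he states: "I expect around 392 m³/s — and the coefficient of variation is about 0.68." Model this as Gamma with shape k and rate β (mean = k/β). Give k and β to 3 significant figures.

k ≈ 2.16, β ≈ 0.00552

For Gamma(k, rate β): mean = k/β, variance = k/β², so CV = 1/√k.
CV = 0.68, hence k = 1/CV² = 2.16.
Then β = k/mean = 2.16/392 = 0.00552.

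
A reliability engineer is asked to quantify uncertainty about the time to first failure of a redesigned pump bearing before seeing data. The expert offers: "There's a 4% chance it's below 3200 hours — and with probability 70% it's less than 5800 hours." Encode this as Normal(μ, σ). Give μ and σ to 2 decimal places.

μ = 5200.71, σ = 1142.81

For Normal(μ,σ), the p-quantile is μ + z_p·σ. Here z_{0.04} = -1.751, z_{0.7} = 0.5244.
So 3200 = μ − 1.751σ and 5800 = μ + 0.5244σ.
Subtracting: σ = (5800 − 3200)/(0.5244 − (-1.751)) = 1142.81.
Then μ = 3200 − (-1.751)·1142.81 = 5200.71.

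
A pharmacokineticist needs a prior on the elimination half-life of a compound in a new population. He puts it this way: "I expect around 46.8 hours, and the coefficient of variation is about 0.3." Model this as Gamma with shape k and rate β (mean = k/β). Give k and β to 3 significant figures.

For Gamma(k, rate β): mean = k/β, variance = k/β², so CV = 1/√k.
CV = 0.3, hence k = 1/CV² = 11.1.
Then β = k/mean = 11.1/46.8 = 0.237.

k ≈ 11.1, β ≈ 0.237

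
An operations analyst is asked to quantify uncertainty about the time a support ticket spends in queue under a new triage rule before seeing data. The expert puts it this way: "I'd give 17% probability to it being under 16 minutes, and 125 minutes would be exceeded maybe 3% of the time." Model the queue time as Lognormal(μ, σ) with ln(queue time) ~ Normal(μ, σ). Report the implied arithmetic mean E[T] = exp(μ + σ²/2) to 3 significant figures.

If T ~ Lognormal(μ,σ) then ln T ~ Normal(μ,σ), so the p-quantile of ln T is μ + z_p·σ.
ln(16) = 2.773 and ln(125) = 4.828; z_{0.17} = -0.9542, z_{0.97} = 1.881.
σ = (4.828 − 2.773)/(1.881 − (-0.9542)) = 0.725.
μ = 2.773 − (-0.9542)·0.725 = 3.464.
E[T] = exp(μ + σ²/2) = exp(3.464 + 0.2629) = 41.6 minutes.

E[T] ≈ 41.6 minutes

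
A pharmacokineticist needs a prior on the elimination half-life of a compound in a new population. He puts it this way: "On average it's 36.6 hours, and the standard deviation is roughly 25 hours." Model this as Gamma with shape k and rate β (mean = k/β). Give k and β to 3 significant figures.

For Gamma(k, rate β): mean = k/β, variance = k/β², so CV = 1/√k.
CV = SD/mean = 25/36.6 = 0.6831, hence k = 1/CV² = 2.14.
Then β = k/mean = 2.14/36.6 = 0.0586.

k ≈ 2.14, β ≈ 0.0586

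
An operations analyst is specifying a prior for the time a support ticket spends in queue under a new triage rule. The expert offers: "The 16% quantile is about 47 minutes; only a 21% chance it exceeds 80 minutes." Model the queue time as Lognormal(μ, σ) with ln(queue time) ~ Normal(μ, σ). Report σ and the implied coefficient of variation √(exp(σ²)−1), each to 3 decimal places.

If T ~ Lognormal(μ,σ) then ln T ~ Normal(μ,σ), so the p-quantile of ln T is μ + z_p·σ.
ln(47) = 3.85 and ln(80) = 4.382; z_{0.16} = -0.9945, z_{0.79} = 0.8064.
σ = (4.382 − 3.85)/(0.8064 − (-0.9945)) = 0.295.
μ = 3.85 − (-0.9945)·0.295 = 4.144.
CV = √(exp(σ²)−1) = √(exp(0.0872)−1) = 0.302.

σ ≈ 0.295, CV ≈ 0.302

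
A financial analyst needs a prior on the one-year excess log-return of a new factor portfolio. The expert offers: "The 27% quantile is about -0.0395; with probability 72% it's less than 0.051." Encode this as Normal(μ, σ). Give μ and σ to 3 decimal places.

The p-quantile of Normal(μ,σ) is μ + z_p·σ, with z_{0.27} = -0.6128 and z_{0.72} = 0.5828.
Eliminate σ: μ = (z₂·x₁ − z₁·x₂)/(z₂ − z₁) = (0.5828·-0.0395 − (-0.6128)·0.051)/1.196 = 0.007.
Then σ = (x₂ − x₁)/(z₂ − z₁) = (0.051 − -0.0395)/1.196 = 0.076.

μ = 0.007, σ = 0.076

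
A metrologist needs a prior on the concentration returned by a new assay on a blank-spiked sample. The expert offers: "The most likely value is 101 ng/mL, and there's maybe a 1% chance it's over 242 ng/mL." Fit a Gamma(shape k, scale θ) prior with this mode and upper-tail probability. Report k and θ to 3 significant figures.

Gamma(k,θ) with k>1 has mode (k−1)θ, so θ = 101/(k−1).
Need P(X < 242) = 0.99 with θ tied to k this way. Start at k = 2, θ = 101: P(X<242) ≈ 0.691.
Too low — raise k to concentrate. Iterating converges to k ≈ 7.2.
Then θ = 101/(7.2−1) ≈ 16.3.

k ≈ 7.2, θ ≈ 16.3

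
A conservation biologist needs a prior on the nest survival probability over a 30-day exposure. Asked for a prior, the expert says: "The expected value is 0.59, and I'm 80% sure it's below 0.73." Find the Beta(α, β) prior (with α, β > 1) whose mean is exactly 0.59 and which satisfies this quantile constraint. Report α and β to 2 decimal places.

α ≈ 5.32, β ≈ 3.70

With mean 0.59 fixed, write α = 0.59s, β = 0.41s where s = α+β.
Need P(θ < 0.73) = 0.8 under Beta(0.59s, 0.41s). Normal approximation: (q−m)/√(m(1−m)/s) ≈ z_{0.8} = 0.842, so s ≈ 0.59·0.41·(0.842)²/(0.73−0.59)² = 8.7.
At s = 8.7: P(θ<0.73) ≈ 0.796. Adjusting to match 0.8 gives s ≈ 9.02.
So α = 0.59·9.02 ≈ 5.32, β = 0.41·9.02 ≈ 3.70.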